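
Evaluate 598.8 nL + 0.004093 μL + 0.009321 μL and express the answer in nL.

612.214 nL

In nL:
  598.8 nL → 598.8
  0.004093 μL = 0.004093 × 10³ nL = 4.093
  0.009321 μL = 0.009321 × 10³ nL = 9.321
Sum: 598.8 + 4.093 + 9.321 = 612.214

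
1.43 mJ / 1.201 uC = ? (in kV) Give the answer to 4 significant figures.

1.191 kV

(1.43 × 10⁻³) / (1.201 × 10⁻⁶) = 1.19067 × 10³ V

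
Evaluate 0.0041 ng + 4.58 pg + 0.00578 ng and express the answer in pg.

14.46 pg

In pg:
  0.0041 ng = 0.0041e3 pg = 4.1
  4.58 pg → 4.58
  0.00578 ng = 0.00578e3 pg = 5.78
Sum: 4.1 + 4.58 + 5.78 = 14.46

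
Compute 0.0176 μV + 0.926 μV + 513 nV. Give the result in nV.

In nV:
  0.0176 μV = 0.0176 × 10³ nV = 17.6
  0.926 μV = 0.926 × 10³ nV = 926
  513 nV → 513
Sum: 17.6 + 926 + 513 = 1456.6

1456.6 nV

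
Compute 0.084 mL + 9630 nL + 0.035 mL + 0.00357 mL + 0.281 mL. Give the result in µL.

413.2 µL

In µL:
  0.084 mL = 0.084e3 µL = 84
  9630 nL = 9630e-3 µL = 9.63
  0.035 mL = 0.035e3 µL = 35
  0.00357 mL = 0.00357e3 µL = 3.57
  0.281 mL = 0.281e3 µL = 281
Sum: 84 + 9.63 + 35 + 3.57 + 281 = 413.2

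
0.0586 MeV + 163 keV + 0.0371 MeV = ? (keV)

In keV:
  0.0586 MeV = 0.0586 × 10³ keV = 58.6
  163 keV → 163
  0.0371 MeV = 0.0371 × 10³ keV = 37.1
Sum: 58.6 + 163 + 37.1 = 258.7

258.7 keV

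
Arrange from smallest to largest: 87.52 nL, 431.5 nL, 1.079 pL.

1.079 pL < 87.52 nL < 431.5 nL

87.52 nL = 0.00000008752 L
431.5 nL = 0.0000004315 L
1.079 pL = 0.000000000001079 L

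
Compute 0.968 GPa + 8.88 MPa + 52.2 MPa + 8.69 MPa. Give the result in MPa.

In MPa:
  0.968 GPa = 0.968e3 MPa = 968
  8.88 MPa → 8.88
  52.2 MPa → 52.2
  8.69 MPa → 8.69
Sum: 968 + 8.88 + 52.2 + 8.69 = 1037.77

1037.77 MPa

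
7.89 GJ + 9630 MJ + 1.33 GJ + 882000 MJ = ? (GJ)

In GJ:
  7.89 GJ → 7.89
  9630 MJ = 9630 × 10^-3 GJ = 9.63
  1.33 GJ → 1.33
  882000 MJ = 882000 × 10^-3 GJ = 882
Sum: 7.89 + 9.63 + 1.33 + 882 = 900.85

900.85 GJ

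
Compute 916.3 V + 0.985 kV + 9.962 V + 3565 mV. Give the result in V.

1914.827 V

In V:
  916.3 V → 916.3
  0.985 kV = 0.985 × 10³ V = 985
  9.962 V → 9.962
  3565 mV = 3565 × 10⁻³ V = 3.565
Sum: 916.3 + 985 + 9.962 + 3.565 = 1914.827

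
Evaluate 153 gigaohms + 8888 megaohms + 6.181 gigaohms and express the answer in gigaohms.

168.069 gigaohms

In gigaohms:
  153 gigaohms → 153
  8888 megaohms = 8888 × 10^-3 gigaohms = 8.888
  6.181 gigaohms → 6.181
Sum: 153 + 8.888 + 6.181 = 168.069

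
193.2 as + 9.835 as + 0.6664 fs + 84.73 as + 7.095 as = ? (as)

961.26 as

In as:
  193.2 as → 193.2
  9.835 as → 9.835
  0.6664 fs = 0.6664 × 10^3 as = 666.4
  84.73 as → 84.73
  7.095 as → 7.095
Sum: 193.2 + 9.835 + 666.4 + 84.73 + 7.095 = 961.26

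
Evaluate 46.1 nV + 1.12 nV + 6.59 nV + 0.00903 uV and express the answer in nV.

In nV:
  46.1 nV → 46.1
  1.12 nV → 1.12
  6.59 nV → 6.59
  0.00903 uV = 0.00903 × 10^3 nV = 9.03
Sum: 46.1 + 1.12 + 6.59 + 9.03 = 62.84

62.84 nV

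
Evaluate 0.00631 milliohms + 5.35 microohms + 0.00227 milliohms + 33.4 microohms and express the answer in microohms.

In microohms:
  0.00631 milliohms = 0.00631e3 microohms = 6.31
  5.35 microohms → 5.35
  0.00227 milliohms = 0.00227e3 microohms = 2.27
  33.4 microohms → 33.4
Sum: 6.31 + 5.35 + 2.27 + 33.4 = 47.33

47.33 microohms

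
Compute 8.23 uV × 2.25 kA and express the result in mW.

8.23 × 10^-6 × 2.25 × 10^3 = 18.5175 × 10^-3 W

18.5175 mW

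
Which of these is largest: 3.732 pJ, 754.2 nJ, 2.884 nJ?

754.2 nJ

3.732 pJ = 0.000000000003732 J
754.2 nJ = 0.0000007542 J
2.884 nJ = 0.000000002884 J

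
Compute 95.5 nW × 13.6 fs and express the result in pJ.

0.0000000012988 pJ

95.5 × 10^-9 × 13.6 × 10^-15 = 1298.8 × 10^-24 J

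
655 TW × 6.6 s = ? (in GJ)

4323000 GJ

655 × 10^12 × 6.6 = 4323 × 10^12 J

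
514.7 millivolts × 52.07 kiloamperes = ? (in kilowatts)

26.800429 kilowatts

514.7 × 10^-3 × 52.07 × 10^3 = 26800.429 W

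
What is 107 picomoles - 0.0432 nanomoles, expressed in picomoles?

In picomoles:
  107 picomoles → 107
  0.0432 nanomoles = 0.0432e3 picomoles = 43.2
Difference: 107 - 43.2 = 63.8

63.8 picomoles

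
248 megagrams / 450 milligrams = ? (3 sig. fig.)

551000000

(248 × 10^6) / (450 × 10^-3) = 0.5511 × 10^9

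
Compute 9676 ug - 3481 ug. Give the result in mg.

6.195 mg

In mg:
  9676 ug = 9676e-3 mg = 9.676
  3481 ug = 3481e-3 mg = 3.481
Difference: 9.676 - 3.481 = 6.195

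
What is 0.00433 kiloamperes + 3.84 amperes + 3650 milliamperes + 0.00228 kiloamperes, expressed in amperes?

In amperes:
  0.00433 kiloamperes = 0.00433e3 amperes = 4.33
  3.84 amperes → 3.84
  3650 milliamperes = 3650e-3 amperes = 3.65
  0.00228 kiloamperes = 0.00228e3 amperes = 2.28
Sum: 4.33 + 3.84 + 3.65 + 2.28 = 14.1

14.1 amperes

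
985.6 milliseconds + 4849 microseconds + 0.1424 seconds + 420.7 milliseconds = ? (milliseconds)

In milliseconds:
  985.6 milliseconds → 985.6
  4849 microseconds = 4849 × 10^-3 milliseconds = 4.849
  0.1424 seconds = 0.1424 × 10^3 milliseconds = 142.4
  420.7 milliseconds → 420.7
Sum: 985.6 + 4.849 + 142.4 + 420.7 = 1553.549

1553.549 milliseconds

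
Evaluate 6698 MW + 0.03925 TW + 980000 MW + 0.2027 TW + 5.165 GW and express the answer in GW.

1233.813 GW

In GW:
  6698 MW = 6698 × 10⁻³ GW = 6.698
  0.03925 TW = 0.03925 × 10³ GW = 39.25
  980000 MW = 980000 × 10⁻³ GW = 980
  0.2027 TW = 0.2027 × 10³ GW = 202.7
  5.165 GW → 5.165
Sum: 6.698 + 39.25 + 980 + 202.7 + 5.165 = 1233.813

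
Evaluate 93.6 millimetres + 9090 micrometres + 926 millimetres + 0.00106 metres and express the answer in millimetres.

In millimetres:
  93.6 millimetres → 93.6
  9090 micrometres = 9090e-3 millimetres = 9.09
  926 millimetres → 926
  0.00106 metres = 0.00106e3 millimetres = 1.06
Sum: 93.6 + 9.09 + 926 + 1.06 = 1029.75

1029.75 millimetres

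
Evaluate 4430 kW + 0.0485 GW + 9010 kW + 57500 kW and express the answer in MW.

119.44 MW

In MW:
  4430 kW = 4430e-3 MW = 4.43
  0.0485 GW = 0.0485e3 MW = 48.5
  9010 kW = 9010e-3 MW = 9.01
  57500 kW = 57500e-3 MW = 57.5
Sum: 4.43 + 48.5 + 9.01 + 57.5 = 119.44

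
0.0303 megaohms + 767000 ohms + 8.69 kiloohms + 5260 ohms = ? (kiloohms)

811.25 kiloohms

In kiloohms:
  0.0303 megaohms = 0.0303 × 10³ kiloohms = 30.3
  767000 ohms = 767000 × 10⁻³ kiloohms = 767
  8.69 kiloohms → 8.69
  5260 ohms = 5260 × 10⁻³ kiloohms = 5.26
Sum: 30.3 + 767 + 8.69 + 5.26 = 811.25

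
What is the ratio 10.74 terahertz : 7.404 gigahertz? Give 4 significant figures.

1451

(10.74 × 10¹²) / (7.404 × 10⁹) = 1.4506 × 10³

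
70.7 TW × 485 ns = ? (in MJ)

70.7 × 10^12 × 485 × 10^-9 = 34289.5 × 10^3 J

34.2895 MJ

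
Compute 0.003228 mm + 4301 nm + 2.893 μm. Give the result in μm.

In μm:
  0.003228 mm = 0.003228 × 10^3 μm = 3.228
  4301 nm = 4301 × 10^-3 μm = 4.301
  2.893 μm → 2.893
Sum: 3.228 + 4.301 + 2.893 = 10.422

10.422 μm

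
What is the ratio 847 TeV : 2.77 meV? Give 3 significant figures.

306000000000000000

(847 × 10¹²) / (2.77 × 10⁻³) = 305.8 × 10¹⁵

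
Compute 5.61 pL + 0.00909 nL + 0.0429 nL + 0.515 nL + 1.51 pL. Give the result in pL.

In pL:
  5.61 pL → 5.61
  0.00909 nL = 0.00909 × 10³ pL = 9.09
  0.0429 nL = 0.0429 × 10³ pL = 42.9
  0.515 nL = 0.515 × 10³ pL = 515
  1.51 pL → 1.51
Sum: 5.61 + 9.09 + 42.9 + 515 + 1.51 = 574.11

574.11 pL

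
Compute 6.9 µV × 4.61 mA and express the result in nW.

31.809 nW

6.9e-6 × 4.61e-3 = 31.809e-9 W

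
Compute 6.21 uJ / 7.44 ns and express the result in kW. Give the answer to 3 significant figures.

0.835 kW

(6.21 × 10^-6) / (7.44 × 10^-9) = 0.83468 × 10^3 W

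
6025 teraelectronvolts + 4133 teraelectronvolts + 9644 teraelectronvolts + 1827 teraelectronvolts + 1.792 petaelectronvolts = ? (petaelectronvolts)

23.421 petaelectronvolts

In petaelectronvolts:
  6025 teraelectronvolts = 6025e-3 petaelectronvolts = 6.025
  4133 teraelectronvolts = 4133e-3 petaelectronvolts = 4.133
  9644 teraelectronvolts = 9644e-3 petaelectronvolts = 9.644
  1827 teraelectronvolts = 1827e-3 petaelectronvolts = 1.827
  1.792 petaelectronvolts → 1.792
Sum: 6.025 + 4.133 + 9.644 + 1.827 + 1.792 = 23.421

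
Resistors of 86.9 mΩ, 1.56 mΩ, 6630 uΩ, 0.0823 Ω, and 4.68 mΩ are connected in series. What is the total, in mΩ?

182.07 mΩ

In mΩ:
  86.9 mΩ → 86.9
  1.56 mΩ → 1.56
  6630 uΩ = 6630 × 10^-3 mΩ = 6.63
  0.0823 Ω = 0.0823 × 10^3 mΩ = 82.3
  4.68 mΩ → 4.68
Sum: 86.9 + 1.56 + 6.63 + 82.3 + 4.68 = 182.07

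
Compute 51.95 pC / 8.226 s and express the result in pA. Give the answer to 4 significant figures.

6.315 pA

(51.95e-12) / (8.226) = 6.31534e-12 A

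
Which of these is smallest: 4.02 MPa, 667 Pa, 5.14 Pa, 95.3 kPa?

5.14 Pa

4.02 MPa = 4020000 Pa
667 Pa = 667 Pa
5.14 Pa = 5.14 Pa
95.3 kPa = 95300 Pa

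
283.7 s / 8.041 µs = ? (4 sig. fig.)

(283.7) / (8.041 × 10^-6) = 35.282 × 10^6

35280000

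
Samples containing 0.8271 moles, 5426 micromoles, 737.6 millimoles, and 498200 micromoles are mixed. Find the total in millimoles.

2068.326 millimoles

In millimoles:
  0.8271 moles = 0.8271 × 10^3 millimoles = 827.1
  5426 micromoles = 5426 × 10^-3 millimoles = 5.426
  737.6 millimoles → 737.6
  498200 micromoles = 498200 × 10^-3 millimoles = 498.2
Sum: 827.1 + 5.426 + 737.6 + 498.2 = 2068.326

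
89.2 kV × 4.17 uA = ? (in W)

0.371964 W

89.2 × 10^3 × 4.17 × 10^-6 = 371.964 × 10^-3 W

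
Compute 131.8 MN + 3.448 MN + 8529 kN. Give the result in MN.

In MN:
  131.8 MN → 131.8
  3.448 MN → 3.448
  8529 kN = 8529e-3 MN = 8.529
Sum: 131.8 + 3.448 + 8.529 = 143.777

143.777 MN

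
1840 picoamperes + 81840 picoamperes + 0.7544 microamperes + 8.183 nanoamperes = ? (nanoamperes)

846.263 nanoamperes

In nanoamperes:
  1840 picoamperes = 1840 × 10⁻³ nanoamperes = 1.84
  81840 picoamperes = 81840 × 10⁻³ nanoamperes = 81.84
  0.7544 microamperes = 0.7544 × 10³ nanoamperes = 754.4
  8.183 nanoamperes → 8.183
Sum: 1.84 + 81.84 + 754.4 + 8.183 = 846.263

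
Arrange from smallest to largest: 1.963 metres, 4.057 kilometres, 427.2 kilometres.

1.963 metres < 4.057 kilometres < 427.2 kilometres

1.963 metres = 1.963 metres
4.057 kilometres = 4057 metres
427.2 kilometres = 427200 metres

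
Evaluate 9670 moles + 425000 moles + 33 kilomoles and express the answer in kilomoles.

467.67 kilomoles

In kilomoles:
  9670 moles = 9670 × 10^-3 kilomoles = 9.67
  425000 moles = 425000 × 10^-3 kilomoles = 425
  33 kilomoles → 33
Sum: 9.67 + 425 + 33 = 467.67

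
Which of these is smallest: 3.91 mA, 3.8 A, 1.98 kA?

3.91 mA = 0.00391 A
3.8 A = 3.8 A
1.98 kA = 1980 A

3.91 mA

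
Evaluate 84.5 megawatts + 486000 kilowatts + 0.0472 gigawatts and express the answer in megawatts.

617.7 megawatts

In megawatts:
  84.5 megawatts → 84.5
  486000 kilowatts = 486000e-3 megawatts = 486
  0.0472 gigawatts = 0.0472e3 megawatts = 47.2
Sum: 84.5 + 486 + 47.2 = 617.7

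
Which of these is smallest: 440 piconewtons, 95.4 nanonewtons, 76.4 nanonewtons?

440 piconewtons

440 piconewtons = 0.00000000044 newtons
95.4 nanonewtons = 0.0000000954 newtons
76.4 nanonewtons = 0.0000000764 newtons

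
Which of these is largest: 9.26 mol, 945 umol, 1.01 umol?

9.26 mol = 9.26 mol
945 umol = 0.000945 mol
1.01 umol = 0.00000101 mol

9.26 mol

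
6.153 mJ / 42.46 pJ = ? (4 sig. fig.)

144900000

(6.153e-3) / (42.46e-12) = 0.14491e9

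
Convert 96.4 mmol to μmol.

milli = 1e-3, micro = 1e-6; factor is 1e3.
96.4 × 1e3 = 96400

96400 μmol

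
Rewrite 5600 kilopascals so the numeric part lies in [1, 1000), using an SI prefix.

= 5.6 × 10⁶ pascals; 10⁶ is mega.

5.6 megapascals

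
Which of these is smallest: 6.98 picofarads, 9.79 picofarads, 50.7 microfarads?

6.98 picofarads

6.98 picofarads = 0.00000000000698 farads
9.79 picofarads = 0.00000000000979 farads
50.7 microfarads = 0.0000507 farads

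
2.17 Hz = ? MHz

(no prefix) = 10^0, mega = 10^6; factor is 10^-6.
2.17 × 10^-6 = 0.00000217

0.00000217 MHz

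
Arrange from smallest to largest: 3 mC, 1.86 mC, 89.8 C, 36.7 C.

1.86 mC < 3 mC < 36.7 C < 89.8 C

3 mC = 0.003 C
1.86 mC = 0.00186 C
89.8 C = 89.8 C
36.7 C = 36.7 C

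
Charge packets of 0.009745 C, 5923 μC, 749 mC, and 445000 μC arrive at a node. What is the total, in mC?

In mC:
  0.009745 C = 0.009745e3 mC = 9.745
  5923 μC = 5923e-3 mC = 5.923
  749 mC → 749
  445000 μC = 445000e-3 mC = 445
Sum: 9.745 + 5.923 + 749 + 445 = 1209.668

1209.668 mC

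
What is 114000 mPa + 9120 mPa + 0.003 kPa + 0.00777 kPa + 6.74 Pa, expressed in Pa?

140.63 Pa

In Pa:
  114000 mPa = 114000 × 10^-3 Pa = 114
  9120 mPa = 9120 × 10^-3 Pa = 9.12
  0.003 kPa = 0.003 × 10^3 Pa = 3
  0.00777 kPa = 0.00777 × 10^3 Pa = 7.77
  6.74 Pa → 6.74
Sum: 114 + 9.12 + 3 + 7.77 + 6.74 = 140.63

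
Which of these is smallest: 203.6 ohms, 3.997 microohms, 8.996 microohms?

203.6 ohms = 203.6 ohms
3.997 microohms = 0.000003997 ohms
8.996 microohms = 0.000008996 ohms

3.997 microohms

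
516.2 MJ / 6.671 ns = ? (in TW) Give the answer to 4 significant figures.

77380 TW

(516.2 × 10^6) / (6.671 × 10^-9) = 77.3797 × 10^15 W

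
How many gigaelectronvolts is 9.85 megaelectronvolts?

mega = 10⁶, giga = 10⁹; factor is 10⁻³.
9.85 × 10⁻³ = 0.00985

0.00985 gigaelectronvolts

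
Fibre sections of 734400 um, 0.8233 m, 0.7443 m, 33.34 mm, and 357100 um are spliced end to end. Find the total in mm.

In mm:
  734400 um = 734400e-3 mm = 734.4
  0.8233 m = 0.8233e3 mm = 823.3
  0.7443 m = 0.7443e3 mm = 744.3
  33.34 mm → 33.34
  357100 um = 357100e-3 mm = 357.1
Sum: 734.4 + 823.3 + 744.3 + 33.34 + 357.1 = 2692.44

2692.44 mm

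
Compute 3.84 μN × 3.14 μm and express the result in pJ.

3.84e-6 × 3.14e-6 = 12.0576e-12 J

12.0576 pJ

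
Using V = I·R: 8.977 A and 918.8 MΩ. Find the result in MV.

8.977 × 918.8 × 10^6 = 8248.0676 × 10^6 V

8248.0676 MV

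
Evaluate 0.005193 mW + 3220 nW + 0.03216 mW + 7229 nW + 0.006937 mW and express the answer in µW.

In µW:
  0.005193 mW = 0.005193 × 10^3 µW = 5.193
  3220 nW = 3220 × 10^-3 µW = 3.22
  0.03216 mW = 0.03216 × 10^3 µW = 32.16
  7229 nW = 7229 × 10^-3 µW = 7.229
  0.006937 mW = 0.006937 × 10^3 µW = 6.937
Sum: 5.193 + 3.22 + 32.16 + 7.229 + 6.937 = 54.739

54.739 µW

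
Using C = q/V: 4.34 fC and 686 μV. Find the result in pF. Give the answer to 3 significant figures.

6.33 pF

(4.34e-15) / (686e-6) = 0.0063265e-9 F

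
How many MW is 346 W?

0.000346 MW

(no prefix) = 10⁰, mega = 10⁶; factor is 10⁻⁶.
346 × 10⁻⁶ = 0.000346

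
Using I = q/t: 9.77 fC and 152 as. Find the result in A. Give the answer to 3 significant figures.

64.3 A

(9.77 × 10⁻¹⁵) / (152 × 10⁻¹⁸) = 0.064276 × 10³ A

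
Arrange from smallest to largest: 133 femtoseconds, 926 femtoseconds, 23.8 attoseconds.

133 femtoseconds = 0.000000000000133 seconds
926 femtoseconds = 0.000000000000926 seconds
23.8 attoseconds = 0.0000000000000000238 seconds

23.8 attoseconds < 133 femtoseconds < 926 femtoseconds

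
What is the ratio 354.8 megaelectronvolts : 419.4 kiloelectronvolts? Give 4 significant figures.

846.0

(354.8 × 10^6) / (419.4 × 10^3) = 0.84597 × 10^3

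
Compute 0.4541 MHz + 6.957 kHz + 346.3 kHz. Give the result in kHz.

In kHz:
  0.4541 MHz = 0.4541e3 kHz = 454.1
  6.957 kHz → 6.957
  346.3 kHz → 346.3
Sum: 454.1 + 6.957 + 346.3 = 807.357

807.357 kHz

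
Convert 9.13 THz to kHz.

tera = 10¹², kilo = 10³; factor is 10⁹.
9.13 × 10⁹ = 9130000000

9130000000 kHz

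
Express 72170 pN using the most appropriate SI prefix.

72.17 nN

= 72.17 × 10^-9 N; 10^-9 is nano.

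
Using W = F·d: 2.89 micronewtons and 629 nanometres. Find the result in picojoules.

2.89e-6 × 629e-9 = 1817.81e-15 J

1.81781 picojoules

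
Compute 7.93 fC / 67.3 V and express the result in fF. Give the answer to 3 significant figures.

(7.93e-15) / (67.3) = 0.11783e-15 F

0.118 fF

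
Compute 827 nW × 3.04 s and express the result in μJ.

2.51408 μJ

827 × 10^-9 × 3.04 = 2514.08 × 10^-9 J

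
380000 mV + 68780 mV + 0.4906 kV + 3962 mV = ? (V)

In V:
  380000 mV = 380000 × 10⁻³ V = 380
  68780 mV = 68780 × 10⁻³ V = 68.78
  0.4906 kV = 0.4906 × 10³ V = 490.6
  3962 mV = 3962 × 10⁻³ V = 3.962
Sum: 380 + 68.78 + 490.6 + 3.962 = 943.342

943.342 V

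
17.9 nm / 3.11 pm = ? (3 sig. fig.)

(17.9e-9) / (3.11e-12) = 5.756e3

5760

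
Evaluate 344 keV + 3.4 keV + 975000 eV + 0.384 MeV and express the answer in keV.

1706.4 keV

In keV:
  344 keV → 344
  3.4 keV → 3.4
  975000 eV = 975000 × 10⁻³ keV = 975
  0.384 MeV = 0.384 × 10³ keV = 384
Sum: 344 + 3.4 + 975 + 384 = 1706.4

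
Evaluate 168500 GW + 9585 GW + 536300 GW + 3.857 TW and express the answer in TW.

718.242 TW

In TW:
  168500 GW = 168500 × 10^-3 TW = 168.5
  9585 GW = 9585 × 10^-3 TW = 9.585
  536300 GW = 536300 × 10^-3 TW = 536.3
  3.857 TW → 3.857
Sum: 168.5 + 9.585 + 536.3 + 3.857 = 718.242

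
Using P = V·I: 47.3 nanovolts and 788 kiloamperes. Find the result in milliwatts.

47.3 × 10⁻⁹ × 788 × 10³ = 37272.4 × 10⁻⁶ W

37.2724 milliwatts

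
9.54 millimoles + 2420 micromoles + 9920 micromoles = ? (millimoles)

21.88 millimoles

In millimoles:
  9.54 millimoles → 9.54
  2420 micromoles = 2420 × 10⁻³ millimoles = 2.42
  9920 micromoles = 9920 × 10⁻³ millimoles = 9.92
Sum: 9.54 + 2.42 + 9.92 = 21.88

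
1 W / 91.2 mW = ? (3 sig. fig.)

11.0

(1) / (91.2 × 10^-3) = 0.01096 × 10^3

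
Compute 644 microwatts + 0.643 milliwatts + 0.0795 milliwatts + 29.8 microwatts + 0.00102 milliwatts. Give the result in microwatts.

In microwatts:
  644 microwatts → 644
  0.643 milliwatts = 0.643 × 10^3 microwatts = 643
  0.0795 milliwatts = 0.0795 × 10^3 microwatts = 79.5
  29.8 microwatts → 29.8
  0.00102 milliwatts = 0.00102 × 10^3 microwatts = 1.02
Sum: 644 + 643 + 79.5 + 29.8 + 1.02 = 1397.32

1397.32 microwatts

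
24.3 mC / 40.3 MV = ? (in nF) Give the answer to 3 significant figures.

(24.3e-3) / (40.3e6) = 0.60298e-9 F

0.603 nF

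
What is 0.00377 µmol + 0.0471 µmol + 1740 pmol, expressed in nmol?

In nmol:
  0.00377 µmol = 0.00377e3 nmol = 3.77
  0.0471 µmol = 0.0471e3 nmol = 47.1
  1740 pmol = 1740e-3 nmol = 1.74
Sum: 3.77 + 47.1 + 1.74 = 52.61

52.61 nmol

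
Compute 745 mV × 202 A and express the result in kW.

745 × 10^-3 × 202 = 150490 × 10^-3 W

0.15049 kW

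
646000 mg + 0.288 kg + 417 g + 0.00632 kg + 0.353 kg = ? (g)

In g:
  646000 mg = 646000e-3 g = 646
  0.288 kg = 0.288e3 g = 288
  417 g → 417
  0.00632 kg = 0.00632e3 g = 6.32
  0.353 kg = 0.353e3 g = 353
Sum: 646 + 288 + 417 + 6.32 + 353 = 1710.32

1710.32 g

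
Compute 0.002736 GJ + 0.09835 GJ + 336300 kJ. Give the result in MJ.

In MJ:
  0.002736 GJ = 0.002736 × 10^3 MJ = 2.736
  0.09835 GJ = 0.09835 × 10^3 MJ = 98.35
  336300 kJ = 336300 × 10^-3 MJ = 336.3
Sum: 2.736 + 98.35 + 336.3 = 437.386

437.386 MJ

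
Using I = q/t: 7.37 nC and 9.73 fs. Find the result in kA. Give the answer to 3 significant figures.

757 kA

(7.37e-9) / (9.73e-15) = 0.75745e6 A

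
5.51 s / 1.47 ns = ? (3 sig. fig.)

3750000000

(5.51) / (1.47 × 10^-9) = 3.748 × 10^9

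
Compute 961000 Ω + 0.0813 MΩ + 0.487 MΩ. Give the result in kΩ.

1529.3 kΩ

In kΩ:
  961000 Ω = 961000 × 10⁻³ kΩ = 961
  0.0813 MΩ = 0.0813 × 10³ kΩ = 81.3
  0.487 MΩ = 0.487 × 10³ kΩ = 487
Sum: 961 + 81.3 + 487 = 1529.3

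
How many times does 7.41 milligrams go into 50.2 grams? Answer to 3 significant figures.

(50.2) / (7.41e-3) = 6.775e3

6770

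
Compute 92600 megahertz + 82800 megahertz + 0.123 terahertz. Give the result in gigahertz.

298.4 gigahertz

In gigahertz:
  92600 megahertz = 92600 × 10^-3 gigahertz = 92.6
  82800 megahertz = 82800 × 10^-3 gigahertz = 82.8
  0.123 terahertz = 0.123 × 10^3 gigahertz = 123
Sum: 92.6 + 82.8 + 123 = 298.4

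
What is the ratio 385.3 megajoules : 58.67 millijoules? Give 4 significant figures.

6567000000

(385.3e6) / (58.67e-3) = 6.5672e9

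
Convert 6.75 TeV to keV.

6750000000 keV

tera = 10^12, kilo = 10^3; factor is 10^9.
6.75 × 10^9 = 6750000000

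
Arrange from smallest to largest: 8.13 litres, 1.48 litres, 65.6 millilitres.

8.13 litres = 8.13 litres
1.48 litres = 1.48 litres
65.6 millilitres = 0.0656 litres

65.6 millilitres < 1.48 litres < 8.13 litres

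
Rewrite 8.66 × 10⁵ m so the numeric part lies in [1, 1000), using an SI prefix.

= 866 × 10³ m; 10³ is kilo.

866 km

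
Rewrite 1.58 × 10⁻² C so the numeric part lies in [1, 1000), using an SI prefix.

= 15.8 × 10⁻³ C; 10⁻³ is milli.

15.8 mC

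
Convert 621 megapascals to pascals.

mega = 1e6, (no prefix) = 1e0; factor is 1e6.
621 × 1e6 = 621000000

621000000 pascals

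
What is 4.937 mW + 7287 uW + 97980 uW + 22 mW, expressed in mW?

In mW:
  4.937 mW → 4.937
  7287 uW = 7287e-3 mW = 7.287
  97980 uW = 97980e-3 mW = 97.98
  22 mW → 22
Sum: 4.937 + 7.287 + 97.98 + 22 = 132.204

132.204 mW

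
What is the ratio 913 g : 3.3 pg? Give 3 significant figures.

(913) / (3.3 × 10^-12) = 276.7 × 10^12

277000000000000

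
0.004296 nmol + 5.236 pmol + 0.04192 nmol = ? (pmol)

In pmol:
  0.004296 nmol = 0.004296e3 pmol = 4.296
  5.236 pmol → 5.236
  0.04192 nmol = 0.04192e3 pmol = 41.92
Sum: 4.296 + 5.236 + 41.92 = 51.452

51.452 pmol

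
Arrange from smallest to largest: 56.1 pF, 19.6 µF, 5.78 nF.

56.1 pF = 0.0000000000561 F
19.6 µF = 0.0000196 F
5.78 nF = 0.00000000578 F

56.1 pF < 5.78 nF < 19.6 µF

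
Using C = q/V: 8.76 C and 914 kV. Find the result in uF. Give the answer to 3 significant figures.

(8.76) / (914e3) = 0.0095842e-3 F

9.58 uF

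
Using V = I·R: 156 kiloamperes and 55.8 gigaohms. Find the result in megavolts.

8704800000 megavolts

156e3 × 55.8e9 = 8704.8e12 V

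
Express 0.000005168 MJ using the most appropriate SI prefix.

= 5.168 J; mantissa already in [1, 1000).

5.168 J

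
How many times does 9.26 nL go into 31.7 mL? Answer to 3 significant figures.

3420000

(31.7 × 10⁻³) / (9.26 × 10⁻⁹) = 3.423 × 10⁶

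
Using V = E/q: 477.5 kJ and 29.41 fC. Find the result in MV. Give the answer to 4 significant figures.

(477.5 × 10³) / (29.41 × 10⁻¹⁵) = 16.236 × 10¹⁸ V

16240000000000 MV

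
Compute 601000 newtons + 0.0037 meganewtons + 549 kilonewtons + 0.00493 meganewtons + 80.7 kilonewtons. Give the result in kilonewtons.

1239.33 kilonewtons

In kilonewtons:
  601000 newtons = 601000 × 10^-3 kilonewtons = 601
  0.0037 meganewtons = 0.0037 × 10^3 kilonewtons = 3.7
  549 kilonewtons → 549
  0.00493 meganewtons = 0.00493 × 10^3 kilonewtons = 4.93
  80.7 kilonewtons → 80.7
Sum: 601 + 3.7 + 549 + 4.93 + 80.7 = 1239.33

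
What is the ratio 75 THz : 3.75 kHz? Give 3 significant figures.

20000000000

(75 × 10¹²) / (3.75 × 10³) = 20 × 10⁹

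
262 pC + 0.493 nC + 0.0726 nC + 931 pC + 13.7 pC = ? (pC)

1772.3 pC

In pC:
  262 pC → 262
  0.493 nC = 0.493 × 10^3 pC = 493
  0.0726 nC = 0.0726 × 10^3 pC = 72.6
  931 pC → 931
  13.7 pC → 13.7
Sum: 262 + 493 + 72.6 + 931 + 13.7 = 1772.3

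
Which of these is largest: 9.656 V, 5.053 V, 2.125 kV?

9.656 V = 9.656 V
5.053 V = 5.053 V
2.125 kV = 2125 V

2.125 kV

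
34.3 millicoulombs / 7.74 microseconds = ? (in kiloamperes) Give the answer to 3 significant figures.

(34.3 × 10⁻³) / (7.74 × 10⁻⁶) = 4.4315 × 10³ A

4.43 kiloamperes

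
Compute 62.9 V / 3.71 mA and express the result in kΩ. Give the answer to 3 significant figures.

(62.9) / (3.71 × 10⁻³) = 16.954 × 10³ Ω

17.0 kΩ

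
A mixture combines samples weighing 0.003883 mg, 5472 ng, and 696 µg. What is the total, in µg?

In µg:
  0.003883 mg = 0.003883 × 10³ µg = 3.883
  5472 ng = 5472 × 10⁻³ µg = 5.472
  696 µg → 696
Sum: 3.883 + 5.472 + 696 = 705.355

705.355 µg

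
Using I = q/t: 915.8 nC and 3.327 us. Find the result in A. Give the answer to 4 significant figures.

0.2753 A

(915.8 × 10⁻⁹) / (3.327 × 10⁻⁶) = 275.263 × 10⁻³ A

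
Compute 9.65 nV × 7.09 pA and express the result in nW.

9.65e-9 × 7.09e-12 = 68.4185e-21 W

0.0000000000684185 nW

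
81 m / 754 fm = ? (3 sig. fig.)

(81) / (754 × 10⁻¹⁵) = 0.1074 × 10¹⁵

107000000000000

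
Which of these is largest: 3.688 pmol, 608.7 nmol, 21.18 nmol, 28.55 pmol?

3.688 pmol = 0.000000000003688 mol
608.7 nmol = 0.0000006087 mol
21.18 nmol = 0.00000002118 mol
28.55 pmol = 0.00000000002855 mol

608.7 nmol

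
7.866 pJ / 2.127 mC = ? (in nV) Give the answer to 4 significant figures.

(7.866 × 10⁻¹²) / (2.127 × 10⁻³) = 3.69817 × 10⁻⁹ V

3.698 nV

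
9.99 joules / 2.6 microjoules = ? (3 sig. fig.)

(9.99) / (2.6 × 10⁻⁶) = 3.842 × 10⁶

3840000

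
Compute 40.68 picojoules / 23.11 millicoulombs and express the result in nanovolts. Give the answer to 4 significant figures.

1.760 nanovolts

(40.68 × 10⁻¹²) / (23.11 × 10⁻³) = 1.76028 × 10⁻⁹ V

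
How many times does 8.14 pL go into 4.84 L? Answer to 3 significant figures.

595000000000

(4.84) / (8.14e-12) = 0.5946e12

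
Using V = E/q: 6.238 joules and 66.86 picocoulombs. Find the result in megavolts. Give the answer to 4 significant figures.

93300 megavolts

(6.238) / (66.86 × 10^-12) = 0.0932994 × 10^12 V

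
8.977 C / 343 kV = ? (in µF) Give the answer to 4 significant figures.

(8.977) / (343 × 10³) = 0.026172 × 10⁻³ F

26.17 µF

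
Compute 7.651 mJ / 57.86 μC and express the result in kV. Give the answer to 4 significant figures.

0.1322 kV

(7.651 × 10⁻³) / (57.86 × 10⁻⁶) = 0.132233 × 10³ V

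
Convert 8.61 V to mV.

(no prefix) = 1e0, milli = 1e-3; factor is 1e3.
8.61 × 1e3 = 8610

8610 mV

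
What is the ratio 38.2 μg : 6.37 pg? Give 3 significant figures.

(38.2 × 10⁻⁶) / (6.37 × 10⁻¹²) = 5.997 × 10⁶

6000000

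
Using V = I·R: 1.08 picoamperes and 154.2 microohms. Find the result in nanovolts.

1.08 × 10⁻¹² × 154.2 × 10⁻⁶ = 166.536 × 10⁻¹⁸ V

0.000000166536 nanovolts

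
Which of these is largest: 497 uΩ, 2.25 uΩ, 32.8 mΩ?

32.8 mΩ

497 uΩ = 0.000497 Ω
2.25 uΩ = 0.00000225 Ω
32.8 mΩ = 0.0328 Ω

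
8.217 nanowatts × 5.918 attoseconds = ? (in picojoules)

0.000000000000048628206 picojoules

8.217e-9 × 5.918e-18 = 48.628206e-27 J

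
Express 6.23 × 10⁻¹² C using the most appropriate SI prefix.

= 6.23 × 10⁻¹² C; 10⁻¹² is pico.

6.23 pC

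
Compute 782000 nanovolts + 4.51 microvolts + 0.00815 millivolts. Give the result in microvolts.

794.66 microvolts

In microvolts:
  782000 nanovolts = 782000e-3 microvolts = 782
  4.51 microvolts → 4.51
  0.00815 millivolts = 0.00815e3 microvolts = 8.15
Sum: 782 + 4.51 + 8.15 = 794.66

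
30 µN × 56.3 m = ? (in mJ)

1.689 mJ

30e-6 × 56.3 = 1689e-6 J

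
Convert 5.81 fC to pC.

femto = 10^-15, pico = 10^-12; factor is 10^-3.
5.81 × 10^-3 = 0.00581

0.00581 pC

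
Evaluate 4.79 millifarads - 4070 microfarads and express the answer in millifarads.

0.72 millifarads

In millifarads:
  4.79 millifarads → 4.79
  4070 microfarads = 4070 × 10^-3 millifarads = 4.07
Difference: 4.79 - 4.07 = 0.72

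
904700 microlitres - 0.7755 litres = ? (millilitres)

129.2 millilitres

In millilitres:
  904700 microlitres = 904700 × 10^-3 millilitres = 904.7
  0.7755 litres = 0.7755 × 10^3 millilitres = 775.5
Difference: 904.7 - 775.5 = 129.2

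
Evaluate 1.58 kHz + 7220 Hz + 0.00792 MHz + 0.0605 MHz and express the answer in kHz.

In kHz:
  1.58 kHz → 1.58
  7220 Hz = 7220 × 10⁻³ kHz = 7.22
  0.00792 MHz = 0.00792 × 10³ kHz = 7.92
  0.0605 MHz = 0.0605 × 10³ kHz = 60.5
Sum: 1.58 + 7.22 + 7.92 + 60.5 = 77.22

77.22 kHz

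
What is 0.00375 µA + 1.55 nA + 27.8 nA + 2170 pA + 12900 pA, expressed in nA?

48.17 nA

In nA:
  0.00375 µA = 0.00375 × 10³ nA = 3.75
  1.55 nA → 1.55
  27.8 nA → 27.8
  2170 pA = 2170 × 10⁻³ nA = 2.17
  12900 pA = 12900 × 10⁻³ nA = 12.9
Sum: 3.75 + 1.55 + 27.8 + 2.17 + 12.9 = 48.17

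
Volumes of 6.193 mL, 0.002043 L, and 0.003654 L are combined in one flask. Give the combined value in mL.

11.89 mL

In mL:
  6.193 mL → 6.193
  0.002043 L = 0.002043e3 mL = 2.043
  0.003654 L = 0.003654e3 mL = 3.654
Sum: 6.193 + 2.043 + 3.654 = 11.89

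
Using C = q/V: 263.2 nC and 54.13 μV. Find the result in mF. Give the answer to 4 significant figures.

4.862 mF

(263.2 × 10⁻⁹) / (54.13 × 10⁻⁶) = 4.86237 × 10⁻³ F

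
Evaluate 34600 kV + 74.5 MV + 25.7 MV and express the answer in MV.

In MV:
  34600 kV = 34600e-3 MV = 34.6
  74.5 MV → 74.5
  25.7 MV → 25.7
Sum: 34.6 + 74.5 + 25.7 = 134.8

134.8 MV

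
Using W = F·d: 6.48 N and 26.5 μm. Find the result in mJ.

6.48 × 26.5 × 10⁻⁶ = 171.72 × 10⁻⁶ J

0.17172 mJ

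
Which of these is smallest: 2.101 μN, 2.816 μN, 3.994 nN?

2.101 μN = 0.000002101 N
2.816 μN = 0.000002816 N
3.994 nN = 0.000000003994 N

3.994 nN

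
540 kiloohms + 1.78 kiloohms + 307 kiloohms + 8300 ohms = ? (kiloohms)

In kiloohms:
  540 kiloohms → 540
  1.78 kiloohms → 1.78
  307 kiloohms → 307
  8300 ohms = 8300 × 10⁻³ kiloohms = 8.3
Sum: 540 + 1.78 + 307 + 8.3 = 857.08

857.08 kiloohms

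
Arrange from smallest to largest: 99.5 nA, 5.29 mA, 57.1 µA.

99.5 nA < 57.1 µA < 5.29 mA

99.5 nA = 0.0000000995 A
5.29 mA = 0.00529 A
57.1 µA = 0.0000571 A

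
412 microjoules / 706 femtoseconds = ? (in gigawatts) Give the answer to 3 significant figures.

0.584 gigawatts

(412 × 10⁻⁶) / (706 × 10⁻¹⁵) = 0.58357 × 10⁹ W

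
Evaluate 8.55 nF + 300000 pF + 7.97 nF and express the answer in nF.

316.52 nF

In nF:
  8.55 nF → 8.55
  300000 pF = 300000 × 10^-3 nF = 300
  7.97 nF → 7.97
Sum: 8.55 + 300 + 7.97 = 316.52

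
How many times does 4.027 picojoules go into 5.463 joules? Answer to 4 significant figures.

1357000000000

(5.463) / (4.027 × 10^-12) = 1.3566 × 10^12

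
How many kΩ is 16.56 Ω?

0.01656 kΩ

(no prefix) = 1e0, kilo = 1e3; factor is 1e-3.
16.56 × 1e-3 = 0.01656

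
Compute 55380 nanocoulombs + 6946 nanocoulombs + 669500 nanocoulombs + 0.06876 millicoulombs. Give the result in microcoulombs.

In microcoulombs:
  55380 nanocoulombs = 55380e-3 microcoulombs = 55.38
  6946 nanocoulombs = 6946e-3 microcoulombs = 6.946
  669500 nanocoulombs = 669500e-3 microcoulombs = 669.5
  0.06876 millicoulombs = 0.06876e3 microcoulombs = 68.76
Sum: 55.38 + 6.946 + 669.5 + 68.76 = 800.586

800.586 microcoulombs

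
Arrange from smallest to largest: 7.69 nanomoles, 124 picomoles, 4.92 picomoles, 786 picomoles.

7.69 nanomoles = 0.00000000769 moles
124 picomoles = 0.000000000124 moles
4.92 picomoles = 0.00000000000492 moles
786 picomoles = 0.000000000786 moles

4.92 picomoles < 124 picomoles < 786 picomoles < 7.69 nanomoles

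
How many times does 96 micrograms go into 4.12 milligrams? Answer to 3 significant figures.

(4.12 × 10^-3) / (96 × 10^-6) = 0.04292 × 10^3

42.9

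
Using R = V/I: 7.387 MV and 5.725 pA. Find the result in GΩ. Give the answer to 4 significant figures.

1290000000 GΩ

(7.387 × 10⁶) / (5.725 × 10⁻¹²) = 1.29031 × 10¹⁸ Ω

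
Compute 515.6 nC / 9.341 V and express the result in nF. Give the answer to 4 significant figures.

55.20 nF

(515.6 × 10^-9) / (9.341) = 55.1975 × 10^-9 F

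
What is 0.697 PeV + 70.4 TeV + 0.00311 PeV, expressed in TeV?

770.51 TeV

In TeV:
  0.697 PeV = 0.697 × 10³ TeV = 697
  70.4 TeV → 70.4
  0.00311 PeV = 0.00311 × 10³ TeV = 3.11
Sum: 697 + 70.4 + 3.11 = 770.51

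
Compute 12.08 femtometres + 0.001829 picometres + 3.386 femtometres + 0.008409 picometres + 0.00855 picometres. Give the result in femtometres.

In femtometres:
  12.08 femtometres → 12.08
  0.001829 picometres = 0.001829 × 10³ femtometres = 1.829
  3.386 femtometres → 3.386
  0.008409 picometres = 0.008409 × 10³ femtometres = 8.409
  0.00855 picometres = 0.00855 × 10³ femtometres = 8.55
Sum: 12.08 + 1.829 + 3.386 + 8.409 + 8.55 = 34.254

34.254 femtometres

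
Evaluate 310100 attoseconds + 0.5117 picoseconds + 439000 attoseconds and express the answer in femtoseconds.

In femtoseconds:
  310100 attoseconds = 310100 × 10⁻³ femtoseconds = 310.1
  0.5117 picoseconds = 0.5117 × 10³ femtoseconds = 511.7
  439000 attoseconds = 439000 × 10⁻³ femtoseconds = 439
Sum: 310.1 + 511.7 + 439 = 1260.8

1260.8 femtoseconds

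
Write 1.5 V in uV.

1500000 uV

(no prefix) = 1e0, micro = 1e-6; factor is 1e6.
1.5 × 1e6 = 1500000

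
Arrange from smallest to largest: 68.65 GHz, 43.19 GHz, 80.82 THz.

43.19 GHz < 68.65 GHz < 80.82 THz

68.65 GHz = 68650000000 Hz
43.19 GHz = 43190000000 Hz
80.82 THz = 80820000000000 Hz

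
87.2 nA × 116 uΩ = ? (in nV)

87.2e-9 × 116e-6 = 10115.2e-15 V

0.0101152 nV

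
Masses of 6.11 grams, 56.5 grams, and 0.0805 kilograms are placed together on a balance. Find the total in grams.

143.11 grams

In grams:
  6.11 grams → 6.11
  56.5 grams → 56.5
  0.0805 kilograms = 0.0805e3 grams = 80.5
Sum: 6.11 + 56.5 + 80.5 = 143.11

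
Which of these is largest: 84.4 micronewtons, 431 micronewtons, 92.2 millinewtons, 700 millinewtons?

84.4 micronewtons = 0.0000844 newtons
431 micronewtons = 0.000431 newtons
92.2 millinewtons = 0.0922 newtons
700 millinewtons = 0.7 newtons

700 millinewtons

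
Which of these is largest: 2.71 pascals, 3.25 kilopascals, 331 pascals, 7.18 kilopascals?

7.18 kilopascals

2.71 pascals = 2.71 pascals
3.25 kilopascals = 3250 pascals
331 pascals = 331 pascals
7.18 kilopascals = 7180 pascals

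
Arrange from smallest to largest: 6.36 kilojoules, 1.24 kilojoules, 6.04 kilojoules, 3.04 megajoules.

1.24 kilojoules < 6.04 kilojoules < 6.36 kilojoules < 3.04 megajoules

6.36 kilojoules = 6360 joules
1.24 kilojoules = 1240 joules
6.04 kilojoules = 6040 joules
3.04 megajoules = 3040000 joules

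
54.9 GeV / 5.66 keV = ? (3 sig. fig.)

(54.9 × 10^9) / (5.66 × 10^3) = 9.7 × 10^6

9700000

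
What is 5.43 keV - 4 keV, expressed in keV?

1.43 keV

In keV:
  5.43 keV → 5.43
  4 keV → 4
Difference: 5.43 - 4 = 1.43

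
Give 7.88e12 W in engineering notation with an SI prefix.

7.88 TW

= 7.88e12 W; 1e12 is tera.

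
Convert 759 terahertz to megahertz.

759000000 megahertz

tera = 1e12, mega = 1e6; factor is 1e6.
759 × 1e6 = 759000000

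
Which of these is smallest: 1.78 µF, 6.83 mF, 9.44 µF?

1.78 µF

1.78 µF = 0.00000178 F
6.83 mF = 0.00683 F
9.44 µF = 0.00000944 F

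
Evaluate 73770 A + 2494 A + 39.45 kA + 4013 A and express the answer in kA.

In kA:
  73770 A = 73770 × 10⁻³ kA = 73.77
  2494 A = 2494 × 10⁻³ kA = 2.494
  39.45 kA → 39.45
  4013 A = 4013 × 10⁻³ kA = 4.013
Sum: 73.77 + 2.494 + 39.45 + 4.013 = 119.727

119.727 kA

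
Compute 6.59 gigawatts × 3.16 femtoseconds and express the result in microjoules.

6.59e9 × 3.16e-15 = 20.8244e-6 J

20.8244 microjoules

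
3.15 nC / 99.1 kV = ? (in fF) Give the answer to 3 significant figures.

(3.15e-9) / (99.1e3) = 0.031786e-12 F

31.8 fF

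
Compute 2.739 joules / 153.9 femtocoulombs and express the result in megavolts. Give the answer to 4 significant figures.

(2.739) / (153.9 × 10^-15) = 0.0177973 × 10^15 V

17800000 megavolts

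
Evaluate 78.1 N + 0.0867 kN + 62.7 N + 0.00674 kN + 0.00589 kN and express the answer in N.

In N:
  78.1 N → 78.1
  0.0867 kN = 0.0867e3 N = 86.7
  62.7 N → 62.7
  0.00674 kN = 0.00674e3 N = 6.74
  0.00589 kN = 0.00589e3 N = 5.89
Sum: 78.1 + 86.7 + 62.7 + 6.74 + 5.89 = 240.13

240.13 N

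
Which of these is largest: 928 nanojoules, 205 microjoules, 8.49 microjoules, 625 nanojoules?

205 microjoules

928 nanojoules = 0.000000928 joules
205 microjoules = 0.000205 joules
8.49 microjoules = 0.00000849 joules
625 nanojoules = 0.000000625 joules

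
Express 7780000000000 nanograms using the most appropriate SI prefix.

= 7.78e3 grams; 1e3 is kilo.

7.78 kilograms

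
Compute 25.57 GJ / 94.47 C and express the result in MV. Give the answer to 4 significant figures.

(25.57e9) / (94.47) = 0.270668e9 V

270.7 MV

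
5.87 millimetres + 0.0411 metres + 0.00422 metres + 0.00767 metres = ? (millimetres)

58.86 millimetres

In millimetres:
  5.87 millimetres → 5.87
  0.0411 metres = 0.0411e3 millimetres = 41.1
  0.00422 metres = 0.00422e3 millimetres = 4.22
  0.00767 metres = 0.00767e3 millimetres = 7.67
Sum: 5.87 + 41.1 + 4.22 + 7.67 = 58.86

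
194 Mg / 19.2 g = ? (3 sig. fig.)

(194e6) / (19.2) = 10.1e6

10100000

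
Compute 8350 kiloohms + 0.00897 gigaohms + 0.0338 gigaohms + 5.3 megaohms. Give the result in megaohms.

In megaohms:
  8350 kiloohms = 8350 × 10^-3 megaohms = 8.35
  0.00897 gigaohms = 0.00897 × 10^3 megaohms = 8.97
  0.0338 gigaohms = 0.0338 × 10^3 megaohms = 33.8
  5.3 megaohms → 5.3
Sum: 8.35 + 8.97 + 33.8 + 5.3 = 56.42

56.42 megaohms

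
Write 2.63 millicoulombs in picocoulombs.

milli = 10^-3, pico = 10^-12; factor is 10^9.
2.63 × 10^9 = 2630000000

2630000000 picocoulombs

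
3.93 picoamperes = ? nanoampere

pico = 1e-12, nano = 1e-9; factor is 1e-3.
3.93 × 1e-3 = 0.00393

0.00393 nanoamperes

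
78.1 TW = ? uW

tera = 10¹², micro = 10⁻⁶; factor is 10¹⁸.
78.1 × 10¹⁸ = 78100000000000000000

78100000000000000000 uW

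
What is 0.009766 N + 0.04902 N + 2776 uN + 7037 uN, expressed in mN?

In mN:
  0.009766 N = 0.009766 × 10^3 mN = 9.766
  0.04902 N = 0.04902 × 10^3 mN = 49.02
  2776 uN = 2776 × 10^-3 mN = 2.776
  7037 uN = 7037 × 10^-3 mN = 7.037
Sum: 9.766 + 49.02 + 2.776 + 7.037 = 68.599

68.599 mN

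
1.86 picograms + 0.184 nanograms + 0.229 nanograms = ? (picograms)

In picograms:
  1.86 picograms → 1.86
  0.184 nanograms = 0.184e3 picograms = 184
  0.229 nanograms = 0.229e3 picograms = 229
Sum: 1.86 + 184 + 229 = 414.86

414.86 picograms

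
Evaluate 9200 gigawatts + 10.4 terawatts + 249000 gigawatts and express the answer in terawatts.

268.6 terawatts

In terawatts:
  9200 gigawatts = 9200 × 10^-3 terawatts = 9.2
  10.4 terawatts → 10.4
  249000 gigawatts = 249000 × 10^-3 terawatts = 249
Sum: 9.2 + 10.4 + 249 = 268.6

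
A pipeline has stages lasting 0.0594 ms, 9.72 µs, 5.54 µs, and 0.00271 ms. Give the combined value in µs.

77.37 µs

In µs:
  0.0594 ms = 0.0594 × 10³ µs = 59.4
  9.72 µs → 9.72
  5.54 µs → 5.54
  0.00271 ms = 0.00271 × 10³ µs = 2.71
Sum: 59.4 + 9.72 + 5.54 + 2.71 = 77.37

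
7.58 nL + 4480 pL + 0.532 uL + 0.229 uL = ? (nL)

773.06 nL

In nL:
  7.58 nL → 7.58
  4480 pL = 4480e-3 nL = 4.48
  0.532 uL = 0.532e3 nL = 532
  0.229 uL = 0.229e3 nL = 229
Sum: 7.58 + 4.48 + 532 + 229 = 773.06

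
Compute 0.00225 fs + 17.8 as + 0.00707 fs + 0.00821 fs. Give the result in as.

35.33 as

In as:
  0.00225 fs = 0.00225 × 10³ as = 2.25
  17.8 as → 17.8
  0.00707 fs = 0.00707 × 10³ as = 7.07
  0.00821 fs = 0.00821 × 10³ as = 8.21
Sum: 2.25 + 17.8 + 7.07 + 8.21 = 35.33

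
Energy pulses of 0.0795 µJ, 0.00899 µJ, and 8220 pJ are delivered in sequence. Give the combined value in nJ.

96.71 nJ

In nJ:
  0.0795 µJ = 0.0795 × 10³ nJ = 79.5
  0.00899 µJ = 0.00899 × 10³ nJ = 8.99
  8220 pJ = 8220 × 10⁻³ nJ = 8.22
Sum: 79.5 + 8.99 + 8.22 = 96.71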